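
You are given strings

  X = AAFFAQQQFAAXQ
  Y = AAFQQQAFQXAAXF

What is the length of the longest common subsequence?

One common subsequence of length 10: A [1,1]; then A [2,2]; then F [4,3]; then Q [6,4]; then Q [7,5]; then Q [8,6]; then F [9,8]; then A [10,11]; then A [11,12]; then X [12,13], and the DP table's final entry dp[13][14] is also 10, so no common subsequence is longer.

10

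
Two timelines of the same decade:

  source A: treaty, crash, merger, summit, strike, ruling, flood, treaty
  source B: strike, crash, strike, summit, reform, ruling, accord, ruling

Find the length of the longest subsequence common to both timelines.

3

Match crash at source A[2]=source B[2], then summit at source A[4]=source B[4], then ruling at source A[6]=source B[8] — 3 events in the same relative order in both. Since dp[8][8] = 3, nothing longer is possible.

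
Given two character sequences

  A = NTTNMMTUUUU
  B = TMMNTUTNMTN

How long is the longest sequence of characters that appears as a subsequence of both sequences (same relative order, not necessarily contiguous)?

6

Let dp[i][j] be the LCS length of the first i characters of A and the first j characters of B. dp[i][j] = dp[i-1][j-1]+1 when the i-th and j-th characters match, else max(dp[i-1][j], dp[i][j-1]).
    ·  T  M  M  N  T  U  T  N  M  T  N
 ·  0  0  0  0  0  0  0  0  0  0  0  0
 N  0  0  0  0  1  1  1  1  1  1  1  1
 T  0  1  1  1  1  2  2  2  2  2  2  2
 T  0  1  1  1  1  2  2  3  3  3  3  3
 N  0  1  1  1  2  2  2  3  4  4  4  4
 M  0  1  2  2  2  2  2  3  4  5  5  5
 M  0  1  2  3  3  3  3  3  4  5  5  5
 T  0  1  2  3  3  4  4  4  4  5  6  6
 U  0  1  2  3  3  4  5  5  5  5  6  6
 U  0  1  2  3  3  4  5  5  5  5  6  6
 U  0  1  2  3  3  4  5  5  5  5  6  6
 U  0  1  2  3  3  4  5  5  5  5  6  6
dp[11][11] = 6. One LCS (by backtracking along matches): NTTNMT.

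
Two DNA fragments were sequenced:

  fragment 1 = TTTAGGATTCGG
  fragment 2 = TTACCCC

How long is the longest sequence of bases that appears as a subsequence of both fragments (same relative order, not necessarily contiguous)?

Let dp[i][j] be the LCS length of the first i bases of fragment 1 and the first j bases of fragment 2. dp[i][j] = dp[i-1][j-1]+1 when the i-th and j-th bases match, else max(dp[i-1][j], dp[i][j-1]).
    ·  T  T  A  C  C  C  C
 ·  0  0  0  0  0  0  0  0
 T  0  1  1  1  1  1  1  1
 T  0  1  2  2  2  2  2  2
 T  0  1  2  2  2  2  2  2
 A  0  1  2  3  3  3  3  3
 G  0  1  2  3  3  3  3  3
 G  0  1  2  3  3  3  3  3
 A  0  1  2  3  3  3  3  3
 T  0  1  2  3  3  3  3  3
 T  0  1  2  3  3  3  3  3
 C  0  1  2  3  4  4  4  4
 G  0  1  2  3  4  4  4  4
 G  0  1  2  3  4  4  4  4
dp[12][7] = 4. One LCS (by backtracking along matches): TTAC.

4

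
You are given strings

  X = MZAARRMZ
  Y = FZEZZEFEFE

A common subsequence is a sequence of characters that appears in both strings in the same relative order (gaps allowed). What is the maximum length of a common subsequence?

2

One common subsequence of length 2: Z [2,4], Z [8,5]. Since dp[8][10] = 2, nothing longer is possible.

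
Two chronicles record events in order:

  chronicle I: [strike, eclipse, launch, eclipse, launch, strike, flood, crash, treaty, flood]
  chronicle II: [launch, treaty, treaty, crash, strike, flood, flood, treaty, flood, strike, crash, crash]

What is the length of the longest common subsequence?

5

Pick launch at chronicle I[3]=chronicle II[1], strike at chronicle I[6]=chronicle II[5], flood at chronicle I[7]=chronicle II[7], treaty at chronicle I[9]=chronicle II[8], flood at chronicle I[10]=chronicle II[9]; all 5 events appear in both, in order. dp[10][12] = 5 confirms this is the maximum.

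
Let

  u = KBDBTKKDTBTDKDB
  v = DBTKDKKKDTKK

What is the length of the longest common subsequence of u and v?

8

Match D at u[3]=v[1], B at u[4]=v[2], T at u[5]=v[3], K at u[6]=v[7], K at u[7]=v[8], D at u[8]=v[9], T at u[9]=v[10], K at u[13]=v[12] — 8 characters in the same relative order in both. Since dp[15][12] = 8, nothing longer is possible.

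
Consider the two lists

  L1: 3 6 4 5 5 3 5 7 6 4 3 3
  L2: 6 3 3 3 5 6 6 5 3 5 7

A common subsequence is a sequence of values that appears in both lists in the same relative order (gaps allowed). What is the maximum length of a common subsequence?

Match 3 (L1 #1, L2 #4) → 6 (L1 #2, L2 #7) → 5 (L1 #5, L2 #8) → 3 (L1 #6, L2 #9) → 5 (L1 #7, L2 #10) → 7 (L1 #8, L2 #11) — 6 values in the same relative order in both. dp[12][11] = 6 confirms this is the maximum.

6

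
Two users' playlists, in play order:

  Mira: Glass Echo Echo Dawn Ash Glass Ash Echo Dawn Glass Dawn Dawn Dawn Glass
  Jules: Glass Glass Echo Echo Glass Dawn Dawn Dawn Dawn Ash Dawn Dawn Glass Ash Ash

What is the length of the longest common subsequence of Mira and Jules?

9

Pick Glass (Mira #1, Jules #2), Echo (Mira #2, Jules #3), Echo (Mira #3, Jules #4), Dawn (Mira #4, Jules #7), Dawn (Mira #9, Jules #8), Dawn (Mira #11, Jules #9), Dawn (Mira #12, Jules #11), Dawn (Mira #13, Jules #12), Glass (Mira #14, Jules #13); all 9 songs appear in both, in order, and the DP table's final entry dp[14][15] is also 9, so no common subsequence is longer.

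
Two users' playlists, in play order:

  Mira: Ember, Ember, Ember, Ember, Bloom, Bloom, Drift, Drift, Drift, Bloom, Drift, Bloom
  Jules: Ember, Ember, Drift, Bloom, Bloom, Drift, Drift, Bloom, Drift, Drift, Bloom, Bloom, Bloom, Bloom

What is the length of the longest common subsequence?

Taking Ember (Mira #1, Jules #1), then Ember (Mira #2, Jules #2), then Bloom (Mira #5, Jules #4), then Bloom (Mira #6, Jules #5), then Drift (Mira #7, Jules #7), then Drift (Mira #8, Jules #9), then Drift (Mira #9, Jules #10), then Bloom (Mira #10, Jules #13), then Bloom (Mira #12, Jules #14) gives a common subsequence of length 9, and the DP table's final entry dp[12][14] is also 9, so no common subsequence is longer.

9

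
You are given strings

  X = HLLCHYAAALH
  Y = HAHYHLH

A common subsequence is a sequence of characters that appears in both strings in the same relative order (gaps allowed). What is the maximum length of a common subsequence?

Let dp[i][j] be the LCS length of the first i characters of X and the first j characters of Y. dp[i][j] = dp[i-1][j-1]+1 when the i-th and j-th characters match, else max(dp[i-1][j], dp[i][j-1]).
    ·  H  A  H  Y  H  L  H
 ·  0  0  0  0  0  0  0  0
 H  0  1  1  1  1  1  1  1
 L  0  1  1  1  1  1  2  2
 L  0  1  1  1  1  1  2  2
 C  0  1  1  1  1  1  2  2
 H  0  1  1  2  2  2  2  3
 Y  0  1  1  2  3  3  3  3
 A  0  1  2  2  3  3  3  3
 A  0  1  2  2  3  3  3  3
 A  0  1  2  2  3  3  3  3
 L  0  1  2  2  3  3  4  4
 H  0  1  2  3  3  4  4  5
dp[11][7] = 5. One LCS (by backtracking along matches): HHYLH.

5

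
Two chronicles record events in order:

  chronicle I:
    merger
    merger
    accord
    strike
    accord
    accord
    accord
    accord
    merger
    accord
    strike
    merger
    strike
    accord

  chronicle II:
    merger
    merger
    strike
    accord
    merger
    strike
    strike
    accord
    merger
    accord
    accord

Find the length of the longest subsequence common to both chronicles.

Taking merger at chronicle I[1]=chronicle II[1], then merger at chronicle I[2]=chronicle II[2], then accord at chronicle I[3]=chronicle II[4], then strike at chronicle I[4]=chronicle II[7], then accord at chronicle I[8]=chronicle II[8], then merger at chronicle I[9]=chronicle II[9], then accord at chronicle I[10]=chronicle II[10], then accord at chronicle I[14]=chronicle II[11] gives a common subsequence of length 8. dp[14][11] = 8 confirms this is the maximum.

8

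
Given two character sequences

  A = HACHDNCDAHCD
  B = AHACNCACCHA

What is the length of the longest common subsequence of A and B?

7

Match H at A[1]=B[2] → A at A[2]=B[3] → C at A[3]=B[4] → N at A[6]=B[5] → C at A[7]=B[6] → A at A[9]=B[7] → H at A[10]=B[10] — 7 characters in the same relative order in both. Since dp[12][11] = 7, nothing longer is possible.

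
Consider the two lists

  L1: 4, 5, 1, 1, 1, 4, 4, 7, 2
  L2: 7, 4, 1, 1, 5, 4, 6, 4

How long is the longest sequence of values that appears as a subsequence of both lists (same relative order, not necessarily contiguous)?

5

Let dp[i][j] be the LCS length of the first i values of L1 and the first j values of L2. dp[i][j] = dp[i-1][j-1]+1 when the i-th and j-th values match, else max(dp[i-1][j], dp[i][j-1]).
    ·  7  4  1  1  5  4  6  4
 ·  0  0  0  0  0  0  0  0  0
 4  0  0  1  1  1  1  1  1  1
 5  0  0  1  1  1  2  2  2  2
 1  0  0  1  2  2  2  2  2  2
 1  0  0  1  2  3  3  3  3  3
 1  0  0  1  2  3  3  3  3  3
 4  0  0  1  2  3  3  4  4  4
 4  0  0  1  2  3  3  4  4  5
 7  0  1  1  2  3  3  4  4  5
 2  0  1  1  2  3  3  4  4  5
dp[9][8] = 5. One LCS (by backtracking along matches): 4, 1, 1, 4, 4.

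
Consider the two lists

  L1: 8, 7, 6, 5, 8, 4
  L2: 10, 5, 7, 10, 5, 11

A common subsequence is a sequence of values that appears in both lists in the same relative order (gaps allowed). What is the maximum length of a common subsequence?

2

Match 7 [2,3] → 5 [4,5] — 2 values in the same relative order in both. dp[6][6] = 2 confirms this is the maximum.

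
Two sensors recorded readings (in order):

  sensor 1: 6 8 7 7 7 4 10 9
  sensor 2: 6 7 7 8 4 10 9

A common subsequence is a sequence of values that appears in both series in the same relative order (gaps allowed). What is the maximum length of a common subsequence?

Pick 6 [1,1], 7 [3,2], 7 [4,3], 4 [6,5], 10 [7,6], 9 [8,7]; all 6 values appear in both, in order. Since dp[8][7] = 6, nothing longer is possible.

6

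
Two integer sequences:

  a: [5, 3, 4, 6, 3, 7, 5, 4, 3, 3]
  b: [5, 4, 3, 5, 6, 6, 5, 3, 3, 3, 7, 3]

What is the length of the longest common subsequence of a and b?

Let dp[i][j] be the LCS length of the first i values of a and the first j values of b. dp[i][j] = dp[i-1][j-1]+1 when the i-th and j-th values match, else max(dp[i-1][j], dp[i][j-1]).
    ·  5  4  3  5  6  6  5  3  3  3  7  3
 ·  0  0  0  0  0  0  0  0  0  0  0  0  0
 5  0  1  1  1  1  1  1  1  1  1  1  1  1
 3  0  1  1  2  2  2  2  2  2  2  2  2  2
 4  0  1  2  2  2  2  2  2  2  2  2  2  2
 6  0  1  2  2  2  3  3  3  3  3  3  3  3
 3  0  1  2  3  3  3  3  3  4  4  4  4  4
 7  0  1  2  3  3  3  3  3  4  4  4  5  5
 5  0  1  2  3  4  4  4  4  4  4  4  5  5
 4  0  1  2  3  4  4  4  4  4  4  4  5  5
 3  0  1  2  3  4  4  4  4  5  5  5  5  6
 3  0  1  2  3  4  4  4  4  5  6  6  6  6
dp[10][12] = 6. One LCS (by backtracking along matches): 5, 3, 6, 3, 7, 3.

6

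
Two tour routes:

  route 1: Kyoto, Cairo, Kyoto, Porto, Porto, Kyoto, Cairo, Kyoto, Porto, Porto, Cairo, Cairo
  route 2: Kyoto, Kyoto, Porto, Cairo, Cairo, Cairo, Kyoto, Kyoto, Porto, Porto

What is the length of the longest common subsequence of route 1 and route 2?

7

Taking Kyoto [1,1] → Kyoto [3,2] → Porto [4,3] → Kyoto [6,7] → Kyoto [8,8] → Porto [9,9] → Porto [10,10] gives a common subsequence of length 7, and the DP table's final entry dp[12][10] is also 7, so no common subsequence is longer.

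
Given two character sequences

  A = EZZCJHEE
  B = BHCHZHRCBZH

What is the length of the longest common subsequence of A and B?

Let dp[i][j] be the LCS length of the first i characters of A and the first j characters of B. dp[i][j] = dp[i-1][j-1]+1 when the i-th and j-th characters match, else max(dp[i-1][j], dp[i][j-1]).
    ·  B  H  C  H  Z  H  R  C  B  Z  H
 ·  0  0  0  0  0  0  0  0  0  0  0  0
 E  0  0  0  0  0  0  0  0  0  0  0  0
 Z  0  0  0  0  0  1  1  1  1  1  1  1
 Z  0  0  0  0  0  1  1  1  1  1  2  2
 C  0  0  0  1  1  1  1  1  2  2  2  2
 J  0  0  0  1  1  1  1  1  2  2  2  2
 H  0  0  1  1  2  2  2  2  2  2  2  3
 E  0  0  1  1  2  2  2  2  2  2  2  3
 E  0  0  1  1  2  2  2  2  2  2  2  3
dp[8][11] = 3. One LCS (by backtracking along matches): ZZH.

3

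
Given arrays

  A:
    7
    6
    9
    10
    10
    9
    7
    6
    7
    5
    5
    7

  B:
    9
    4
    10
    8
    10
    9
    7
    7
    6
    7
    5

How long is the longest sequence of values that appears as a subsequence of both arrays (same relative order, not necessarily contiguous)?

8

Taking 9 [3,1], then 10 [4,3], then 10 [5,5], then 9 [6,6], then 7 [7,8], then 6 [8,9], then 7 [9,10], then 5 [11,11] gives a common subsequence of length 8, and the DP table's final entry dp[12][11] is also 8, so no common subsequence is longer.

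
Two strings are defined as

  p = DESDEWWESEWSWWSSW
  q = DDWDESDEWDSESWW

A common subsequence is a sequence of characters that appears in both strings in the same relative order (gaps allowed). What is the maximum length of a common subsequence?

Taking D (p #1, q #4); then E (p #2, q #5); then S (p #3, q #6); then D (p #4, q #7); then E (p #5, q #8); then W (p #6, q #9); then S (p #9, q #11); then E (p #10, q #12); then S (p #12, q #13); then W (p #14, q #14); then W (p #17, q #15) gives a common subsequence of length 11. The LCS DP gives dp[17][15] = 11, so this is optimal.

11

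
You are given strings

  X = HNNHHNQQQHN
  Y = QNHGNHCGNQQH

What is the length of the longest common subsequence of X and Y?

7

Taking H at X[1]=Y[3], then N at X[3]=Y[5], then H at X[4]=Y[6], then N at X[6]=Y[9], then Q at X[8]=Y[10], then Q at X[9]=Y[11], then H at X[10]=Y[12] gives a common subsequence of length 7. Since dp[11][12] = 7, nothing longer is possible.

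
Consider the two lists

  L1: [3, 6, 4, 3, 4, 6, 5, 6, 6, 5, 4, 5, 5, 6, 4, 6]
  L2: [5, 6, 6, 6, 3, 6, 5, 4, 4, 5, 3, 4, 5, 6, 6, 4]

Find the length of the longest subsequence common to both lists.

Taking 6 (L1 #2, L2 #2) → 6 (L1 #6, L2 #3) → 6 (L1 #8, L2 #4) → 6 (L1 #9, L2 #6) → 5 (L1 #10, L2 #7) → 4 (L1 #11, L2 #9) → 5 (L1 #12, L2 #10) → 5 (L1 #13, L2 #13) → 6 (L1 #14, L2 #15) → 4 (L1 #15, L2 #16) gives a common subsequence of length 10. dp[16][16] = 10 confirms this is the maximum.

10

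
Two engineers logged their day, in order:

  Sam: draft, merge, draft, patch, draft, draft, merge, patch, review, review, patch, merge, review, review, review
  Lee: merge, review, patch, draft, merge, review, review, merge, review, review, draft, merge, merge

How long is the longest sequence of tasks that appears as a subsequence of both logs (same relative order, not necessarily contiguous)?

Pick merge at Sam[2]=Lee[1], then patch at Sam[4]=Lee[3], then draft at Sam[6]=Lee[4], then merge at Sam[7]=Lee[5], then review at Sam[9]=Lee[6], then review at Sam[10]=Lee[7], then merge at Sam[12]=Lee[8], then review at Sam[13]=Lee[9], then review at Sam[14]=Lee[10]; all 9 tasks appear in both, in order, and the DP table's final entry dp[15][13] is also 9, so no common subsequence is longer.

9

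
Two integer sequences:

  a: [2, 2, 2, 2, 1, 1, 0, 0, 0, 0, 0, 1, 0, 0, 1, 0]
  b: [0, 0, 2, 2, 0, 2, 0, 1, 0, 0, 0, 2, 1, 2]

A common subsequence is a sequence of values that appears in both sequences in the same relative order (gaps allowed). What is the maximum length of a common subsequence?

Pick 2 at a[1]=b[3]; then 2 at a[2]=b[4]; then 2 at a[3]=b[6]; then 1 at a[6]=b[8]; then 0 at a[7]=b[9]; then 0 at a[8]=b[10]; then 0 at a[9]=b[11]; then 1 at a[12]=b[13]; all 8 values appear in both, in order. The LCS DP gives dp[16][14] = 8, so this is optimal.

8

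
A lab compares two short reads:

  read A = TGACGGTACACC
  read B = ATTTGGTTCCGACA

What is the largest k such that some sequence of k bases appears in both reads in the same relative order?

Pick T [1,4], then G [2,6], then C [4,10], then G [6,11], then A [8,12], then C [9,13], then A [10,14]; all 7 bases appear in both, in order. dp[12][14] = 7 confirms this is the maximum.

7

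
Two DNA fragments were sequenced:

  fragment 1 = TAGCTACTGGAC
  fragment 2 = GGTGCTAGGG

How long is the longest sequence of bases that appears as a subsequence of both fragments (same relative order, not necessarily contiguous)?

7

Taking T (fragment 1 #1, fragment 2 #3), G (fragment 1 #3, fragment 2 #4), C (fragment 1 #4, fragment 2 #5), T (fragment 1 #5, fragment 2 #6), A (fragment 1 #6, fragment 2 #7), G (fragment 1 #9, fragment 2 #9), G (fragment 1 #10, fragment 2 #10) gives a common subsequence of length 7. dp[12][10] = 7 confirms this is the maximum.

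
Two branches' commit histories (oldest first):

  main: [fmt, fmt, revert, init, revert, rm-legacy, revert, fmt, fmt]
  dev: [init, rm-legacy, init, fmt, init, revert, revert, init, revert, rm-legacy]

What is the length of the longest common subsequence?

Taking fmt [1,4], then revert [3,7], then init [4,8], then revert [5,9], then rm-legacy [6,10] gives a common subsequence of length 5. The LCS DP gives dp[9][10] = 5, so this is optimal.

5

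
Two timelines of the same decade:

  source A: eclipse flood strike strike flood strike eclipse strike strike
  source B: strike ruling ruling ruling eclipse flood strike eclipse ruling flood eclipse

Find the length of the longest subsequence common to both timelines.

5

Match eclipse (source A #1, source B #5), flood (source A #2, source B #6), strike (source A #3, source B #7), flood (source A #5, source B #10), eclipse (source A #7, source B #11) — 5 events in the same relative order in both. dp[9][11] = 5 confirms this is the maximum.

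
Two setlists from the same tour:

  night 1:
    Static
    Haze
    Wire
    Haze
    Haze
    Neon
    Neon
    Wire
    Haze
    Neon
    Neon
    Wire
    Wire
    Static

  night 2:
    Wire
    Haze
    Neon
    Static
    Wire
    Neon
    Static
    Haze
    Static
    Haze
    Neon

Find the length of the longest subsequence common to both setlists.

6

Match Wire (night 1 #3, night 2 #1), then Haze (night 1 #5, night 2 #2), then Neon (night 1 #6, night 2 #3), then Neon (night 1 #7, night 2 #6), then Haze (night 1 #9, night 2 #10), then Neon (night 1 #11, night 2 #11) — 6 songs in the same relative order in both, and the DP table's final entry dp[14][11] is also 6, so no common subsequence is longer.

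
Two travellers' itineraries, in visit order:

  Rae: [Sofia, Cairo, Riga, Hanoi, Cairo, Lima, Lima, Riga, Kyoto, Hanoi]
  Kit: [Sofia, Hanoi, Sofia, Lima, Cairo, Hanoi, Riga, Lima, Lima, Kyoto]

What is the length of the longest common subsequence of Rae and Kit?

6

Match Sofia [1,3] → Cairo [2,5] → Riga [3,7] → Lima [6,8] → Lima [7,9] → Kyoto [9,10] — 6 stops in the same relative order in both. The LCS DP gives dp[10][10] = 6, so this is optimal.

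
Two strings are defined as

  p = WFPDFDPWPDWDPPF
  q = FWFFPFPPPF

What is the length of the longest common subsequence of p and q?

Let dp[i][j] be the LCS length of the first i characters of p and the first j characters of q. dp[i][j] = dp[i-1][j-1]+1 when the i-th and j-th characters match, else max(dp[i-1][j], dp[i][j-1]).
    ·  F  W  F  F  P  F  P  P  P  F
 ·  0  0  0  0  0  0  0  0  0  0  0
 W  0  0  1  1  1  1  1  1  1  1  1
 F  0  1  1  2  2  2  2  2  2  2  2
 P  0  1  1  2  2  3  3  3  3  3  3
 D  0  1  1  2  2  3  3  3  3  3  3
 F  0  1  1  2  3  3  4  4  4  4  4
 D  0  1  1  2  3  3  4  4  4  4  4
 P  0  1  1  2  3  4  4  5  5  5  5
 W  0  1  2  2  3  4  4  5  5  5  5
 P  0  1  2  2  3  4  4  5  6  6  6
 D  0  1  2  2  3  4  4  5  6  6  6
 W  0  1  2  2  3  4  4  5  6  6  6
 D  0  1  2  2  3  4  4  5  6  6  6
 P  0  1  2  2  3  4  4  5  6  7  7
 P  0  1  2  2  3  4  4  5  6  7  7
 F  0  1  2  3  3  4  5  5  6  7  8
dp[15][10] = 8. One LCS (by backtracking along matches): WFPFPPPF.

8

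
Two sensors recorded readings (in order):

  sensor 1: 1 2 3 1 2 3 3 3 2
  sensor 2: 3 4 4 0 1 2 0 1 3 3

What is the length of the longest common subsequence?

One common subsequence of length 5: 1 at sensor 1[1]=sensor 2[5]; then 2 at sensor 1[2]=sensor 2[6]; then 1 at sensor 1[4]=sensor 2[8]; then 3 at sensor 1[7]=sensor 2[9]; then 3 at sensor 1[8]=sensor 2[10]. The LCS DP gives dp[9][10] = 5, so this is optimal.

5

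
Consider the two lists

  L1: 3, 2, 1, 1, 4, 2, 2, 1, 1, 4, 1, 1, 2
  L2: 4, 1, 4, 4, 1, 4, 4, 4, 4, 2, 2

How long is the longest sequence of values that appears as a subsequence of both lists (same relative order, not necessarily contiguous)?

5

Let dp[i][j] be the LCS length of the first i values of L1 and the first j values of L2. dp[i][j] = dp[i-1][j-1]+1 when the i-th and j-th values match, else max(dp[i-1][j], dp[i][j-1]).
    ·  4  1  4  4  1  4  4  4  4  2  2
 ·  0  0  0  0  0  0  0  0  0  0  0  0
 3  0  0  0  0  0  0  0  0  0  0  0  0
 2  0  0  0  0  0  0  0  0  0  0  1  1
 1  0  0  1  1  1  1  1  1  1  1  1  1
 1  0  0  1  1  1  2  2  2  2  2  2  2
 4  0  1  1  2  2  2  3  3  3  3  3  3
 2  0  1  1  2  2  2  3  3  3  3  4  4
 2  0  1  1  2  2  2  3  3  3  3  4  5
 1  0  1  2  2  2  3  3  3  3  3  4  5
 1  0  1  2  2  2  3  3  3  3  3  4  5
 4  0  1  2  3  3  3  4  4  4  4  4  5
 1  0  1  2  3  3  4  4  4  4  4  4  5
 1  0  1  2  3  3  4  4  4  4  4  4  5
 2  0  1  2  3  3  4  4  4  4  4  5  5
dp[13][11] = 5. One LCS (by backtracking along matches): 1, 1, 4, 2, 2.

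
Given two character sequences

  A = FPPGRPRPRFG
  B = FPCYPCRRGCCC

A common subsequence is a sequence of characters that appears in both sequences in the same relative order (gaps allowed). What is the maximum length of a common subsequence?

6

Taking F at A[1]=B[1], then P at A[2]=B[2], then P at A[3]=B[5], then R at A[7]=B[7], then R at A[9]=B[8], then G at A[11]=B[9] gives a common subsequence of length 6. dp[11][12] = 6 confirms this is the maximum.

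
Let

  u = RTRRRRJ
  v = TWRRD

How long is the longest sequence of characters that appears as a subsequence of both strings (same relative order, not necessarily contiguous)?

Let dp[i][j] be the LCS length of the first i characters of u and the first j characters of v. dp[i][j] = dp[i-1][j-1]+1 when the i-th and j-th characters match, else max(dp[i-1][j], dp[i][j-1]).
    ·  T  W  R  R  D
 ·  0  0  0  0  0  0
 R  0  0  0  1  1  1
 T  0  1  1  1  1  1
 R  0  1  1  2  2  2
 R  0  1  1  2  3  3
 R  0  1  1  2  3  3
 R  0  1  1  2  3  3
 J  0  1  1  2  3  3
dp[7][5] = 3. One LCS (by backtracking along matches): TRR.

3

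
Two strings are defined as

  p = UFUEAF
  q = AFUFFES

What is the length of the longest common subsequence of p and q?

3

One common subsequence of length 3: U at p[1]=q[3] → F at p[2]=q[5] → E at p[4]=q[6]. The LCS DP gives dp[6][7] = 3, so this is optimal.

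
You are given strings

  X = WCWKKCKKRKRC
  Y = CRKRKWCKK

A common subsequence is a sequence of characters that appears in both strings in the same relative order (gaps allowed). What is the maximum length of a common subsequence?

Let dp[i][j] be the LCS length of the first i characters of X and the first j characters of Y. dp[i][j] = dp[i-1][j-1]+1 when the i-th and j-th characters match, else max(dp[i-1][j], dp[i][j-1]).
    ·  C  R  K  R  K  W  C  K  K
 ·  0  0  0  0  0  0  0  0  0  0
 W  0  0  0  0  0  0  1  1  1  1
 C  0  1  1  1  1  1  1  2  2  2
 W  0  1  1  1  1  1  2  2  2  2
 K  0  1  1  2  2  2  2  2  3  3
 K  0  1  1  2  2  3  3  3  3  4
 C  0  1  1  2  2  3  3  4  4  4
 K  0  1  1  2  2  3  3  4  5  5
 K  0  1  1  2  2  3  3  4  5  6
 R  0  1  2  2  3  3  3  4  5  6
 K  0  1  2  3  3  4  4  4  5  6
 R  0  1  2  3  4  4  4  4  5  6
 C  0  1  2  3  4  4  4  5  5  6
dp[12][9] = 6. One LCS (by backtracking along matches): CKKCKK.

6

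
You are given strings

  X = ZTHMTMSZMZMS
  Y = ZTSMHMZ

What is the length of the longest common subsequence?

5

Pick Z at X[1]=Y[1], T at X[2]=Y[2], H at X[3]=Y[5], M at X[9]=Y[6], Z at X[10]=Y[7]; all 5 characters appear in both, in order, and the DP table's final entry dp[12][7] is also 5, so no common subsequence is longer.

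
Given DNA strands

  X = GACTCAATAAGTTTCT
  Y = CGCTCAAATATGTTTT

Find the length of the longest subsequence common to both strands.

13

One common subsequence of length 13: G [1,2], C [3,3], T [4,4], C [5,5], A [6,7], A [7,8], T [8,9], A [9,10], G [11,12], T [12,13], T [13,14], T [14,15], T [16,16], and the DP table's final entry dp[16][16] is also 13, so no common subsequence is longer.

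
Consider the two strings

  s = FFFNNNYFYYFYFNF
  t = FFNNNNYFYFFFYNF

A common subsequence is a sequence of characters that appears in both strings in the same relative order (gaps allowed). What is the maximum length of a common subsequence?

12

One common subsequence of length 12: F (s #1, t #1), F (s #2, t #2), N (s #4, t #4), N (s #5, t #5), N (s #6, t #6), Y (s #7, t #7), F (s #8, t #8), Y (s #9, t #9), F (s #11, t #12), Y (s #12, t #13), N (s #14, t #14), F (s #15, t #15). Since dp[15][15] = 12, nothing longer is possible.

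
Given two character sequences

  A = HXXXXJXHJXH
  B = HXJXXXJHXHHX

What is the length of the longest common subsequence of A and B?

9

Let dp[i][j] be the LCS length of the first i characters of A and the first j characters of B. dp[i][j] = dp[i-1][j-1]+1 when the i-th and j-th characters match, else max(dp[i-1][j], dp[i][j-1]).
    ·  H  X  J  X  X  X  J  H  X  H  H  X
 ·  0  0  0  0  0  0  0  0  0  0  0  0  0
 H  0  1  1  1  1  1  1  1  1  1  1  1  1
 X  0  1  2  2  2  2  2  2  2  2  2  2  2
 X  0  1  2  2  3  3  3  3  3  3  3  3  3
 X  0  1  2  2  3  4  4  4  4  4  4  4  4
 X  0  1  2  2  3  4  5  5  5  5  5  5  5
 J  0  1  2  3  3  4  5  6  6  6  6  6  6
 X  0  1  2  3  4  4  5  6  6  7  7  7  7
 H  0  1  2  3  4  4  5  6  7  7  8  8  8
 J  0  1  2  3  4  4  5  6  7  7  8  8  8
 X  0  1  2  3  4  5  5  6  7  8  8  8  9
 H  0  1  2  3  4  5  5  6  7  8  9  9  9
dp[11][12] = 9. One LCS (by backtracking along matches): HXXXXJXHX.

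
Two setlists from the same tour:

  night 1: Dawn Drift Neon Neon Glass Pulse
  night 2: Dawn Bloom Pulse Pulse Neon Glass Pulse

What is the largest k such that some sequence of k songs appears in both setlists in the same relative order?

Taking Dawn [1,1], Neon [4,5], Glass [5,6], Pulse [6,7] gives a common subsequence of length 4. The LCS DP gives dp[6][7] = 4, so this is optimal.

4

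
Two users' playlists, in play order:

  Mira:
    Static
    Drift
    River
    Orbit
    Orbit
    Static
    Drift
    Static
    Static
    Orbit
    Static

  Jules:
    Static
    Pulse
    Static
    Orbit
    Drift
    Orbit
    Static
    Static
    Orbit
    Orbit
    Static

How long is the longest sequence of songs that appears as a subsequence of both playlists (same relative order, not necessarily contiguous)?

One common subsequence of length 7: Static [1,3], then Drift [2,5], then Orbit [5,6], then Static [6,7], then Static [8,8], then Orbit [10,10], then Static [11,11]. Since dp[11][11] = 7, nothing longer is possible.

7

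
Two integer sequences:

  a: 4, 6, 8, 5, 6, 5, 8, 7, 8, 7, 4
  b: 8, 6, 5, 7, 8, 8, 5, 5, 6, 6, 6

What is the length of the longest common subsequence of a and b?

5

Taking 8 at a[3]=b[1] → 6 at a[5]=b[2] → 5 at a[6]=b[3] → 8 at a[7]=b[5] → 8 at a[9]=b[6] gives a common subsequence of length 5. dp[11][11] = 5 confirms this is the maximum.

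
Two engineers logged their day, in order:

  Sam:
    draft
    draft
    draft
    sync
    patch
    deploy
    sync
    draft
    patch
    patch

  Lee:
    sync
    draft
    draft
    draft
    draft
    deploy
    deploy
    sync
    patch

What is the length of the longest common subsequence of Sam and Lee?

6

Match draft at Sam[1]=Lee[3], draft at Sam[2]=Lee[4], draft at Sam[3]=Lee[5], deploy at Sam[6]=Lee[7], sync at Sam[7]=Lee[8], patch at Sam[10]=Lee[9] — 6 tasks in the same relative order in both, and the DP table's final entry dp[10][9] is also 6, so no common subsequence is longer.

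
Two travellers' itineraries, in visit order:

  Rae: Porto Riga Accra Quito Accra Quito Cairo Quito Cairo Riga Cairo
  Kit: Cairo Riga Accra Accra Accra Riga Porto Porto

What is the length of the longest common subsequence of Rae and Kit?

4

Pick Riga at Rae[2]=Kit[2], then Accra at Rae[3]=Kit[4], then Accra at Rae[5]=Kit[5], then Riga at Rae[10]=Kit[6]; all 4 stops appear in both, in order. dp[11][8] = 4 confirms this is the maximum.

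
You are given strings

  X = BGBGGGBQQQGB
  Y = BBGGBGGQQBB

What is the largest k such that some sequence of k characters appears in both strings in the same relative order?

Let dp[i][j] be the LCS length of the first i characters of X and the first j characters of Y. dp[i][j] = dp[i-1][j-1]+1 when the i-th and j-th characters match, else max(dp[i-1][j], dp[i][j-1]).
    ·  B  B  G  G  B  G  G  Q  Q  B  B
 ·  0  0  0  0  0  0  0  0  0  0  0  0
 B  0  1  1  1  1  1  1  1  1  1  1  1
 G  0  1  1  2  2  2  2  2  2  2  2  2
 B  0  1  2  2  2  3  3  3  3  3  3  3
 G  0  1  2  3  3  3  4  4  4  4  4  4
 G  0  1  2  3  4  4  4  5  5  5  5  5
 G  0  1  2  3  4  4  5  5  5  5  5  5
 B  0  1  2  3  4  5  5  5  5  5  6  6
 Q  0  1  2  3  4  5  5  5  6  6  6  6
 Q  0  1  2  3  4  5  5  5  6  7  7  7
 Q  0  1  2  3  4  5  5  5  6  7  7  7
 G  0  1  2  3  4  5  6  6  6  7  7  7
 B  0  1  2  3  4  5  6  6  6  7  8  8
dp[12][11] = 8. One LCS (by backtracking along matches): BGBGGQQB.

8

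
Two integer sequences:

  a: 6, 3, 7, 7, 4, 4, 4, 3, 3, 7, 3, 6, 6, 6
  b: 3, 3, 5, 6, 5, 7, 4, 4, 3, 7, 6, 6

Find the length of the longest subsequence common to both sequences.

Taking 6 at a[1]=b[4]; then 7 at a[4]=b[6]; then 4 at a[6]=b[7]; then 4 at a[7]=b[8]; then 3 at a[9]=b[9]; then 7 at a[10]=b[10]; then 6 at a[13]=b[11]; then 6 at a[14]=b[12] gives a common subsequence of length 8, and the DP table's final entry dp[14][12] is also 8, so no common subsequence is longer.

8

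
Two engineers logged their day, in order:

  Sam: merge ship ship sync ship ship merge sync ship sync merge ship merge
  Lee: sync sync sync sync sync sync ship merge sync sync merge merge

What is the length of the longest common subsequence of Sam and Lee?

7

Pick sync (Sam #4, Lee #6), then ship (Sam #6, Lee #7), then merge (Sam #7, Lee #8), then sync (Sam #8, Lee #9), then sync (Sam #10, Lee #10), then merge (Sam #11, Lee #11), then merge (Sam #13, Lee #12); all 7 tasks appear in both, in order, and the DP table's final entry dp[13][12] is also 7, so no common subsequence is longer.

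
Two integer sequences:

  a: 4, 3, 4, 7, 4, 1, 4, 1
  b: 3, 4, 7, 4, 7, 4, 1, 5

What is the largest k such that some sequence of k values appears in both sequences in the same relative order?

6

Match 3 (a #2, b #1), then 4 (a #3, b #2), then 7 (a #4, b #3), then 4 (a #5, b #4), then 4 (a #7, b #6), then 1 (a #8, b #7) — 6 values in the same relative order in both. The LCS DP gives dp[8][8] = 6, so this is optimal.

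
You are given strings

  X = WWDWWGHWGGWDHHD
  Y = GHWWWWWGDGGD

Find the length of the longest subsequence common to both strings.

Taking W at X[1]=Y[4]; then W at X[2]=Y[5]; then W at X[4]=Y[6]; then W at X[5]=Y[7]; then G at X[6]=Y[8]; then G at X[9]=Y[10]; then G at X[10]=Y[11]; then D at X[15]=Y[12] gives a common subsequence of length 8. The LCS DP gives dp[15][12] = 8, so this is optimal.

8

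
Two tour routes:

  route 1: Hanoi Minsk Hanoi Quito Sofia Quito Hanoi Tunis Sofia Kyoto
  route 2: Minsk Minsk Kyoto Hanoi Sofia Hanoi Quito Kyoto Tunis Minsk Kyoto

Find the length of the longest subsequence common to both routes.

Pick Minsk at route 1[2]=route 2[2], Hanoi at route 1[3]=route 2[4], Sofia at route 1[5]=route 2[5], Quito at route 1[6]=route 2[7], Tunis at route 1[8]=route 2[9], Kyoto at route 1[10]=route 2[11]; all 6 stops appear in both, in order. Since dp[10][11] = 6, nothing longer is possible.

6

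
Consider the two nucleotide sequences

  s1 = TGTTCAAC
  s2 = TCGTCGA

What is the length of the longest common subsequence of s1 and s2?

Let dp[i][j] be the LCS length of the first i bases of s1 and the first j bases of s2. dp[i][j] = dp[i-1][j-1]+1 when the i-th and j-th bases match, else max(dp[i-1][j], dp[i][j-1]).
    ·  T  C  G  T  C  G  A
 ·  0  0  0  0  0  0  0  0
 T  0  1  1  1  1  1  1  1
 G  0  1  1  2  2  2  2  2
 T  0  1  1  2  3  3  3  3
 T  0  1  1  2  3  3  3  3
 C  0  1  2  2  3  4  4  4
 A  0  1  2  2  3  4  4  5
 A  0  1  2  2  3  4  4  5
 C  0  1  2  2  3  4  4  5
dp[8][7] = 5. One LCS (by backtracking along matches): TGTCA.

5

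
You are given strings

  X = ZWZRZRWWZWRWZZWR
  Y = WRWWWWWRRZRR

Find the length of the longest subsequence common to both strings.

Taking W at X[2]=Y[1] → R at X[4]=Y[2] → W at X[7]=Y[5] → W at X[8]=Y[6] → W at X[10]=Y[7] → R at X[11]=Y[9] → Z at X[13]=Y[10] → R at X[16]=Y[12] gives a common subsequence of length 8. dp[16][12] = 8 confirms this is the maximum.

8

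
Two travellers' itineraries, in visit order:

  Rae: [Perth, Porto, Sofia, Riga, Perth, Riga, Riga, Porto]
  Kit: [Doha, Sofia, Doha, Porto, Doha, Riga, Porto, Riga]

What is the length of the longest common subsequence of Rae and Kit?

One common subsequence of length 3: Porto [2,4] → Riga [4,6] → Riga [7,8]. The LCS DP gives dp[8][8] = 3, so this is optimal.

3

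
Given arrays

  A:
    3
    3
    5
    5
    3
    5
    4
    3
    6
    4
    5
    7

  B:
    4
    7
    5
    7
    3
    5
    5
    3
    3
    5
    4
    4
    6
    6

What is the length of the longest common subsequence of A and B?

Taking 3 [2,5]; then 5 [3,6]; then 5 [4,7]; then 3 [5,9]; then 5 [6,10]; then 4 [7,12]; then 6 [9,14] gives a common subsequence of length 7. dp[12][14] = 7 confirms this is the maximum.

7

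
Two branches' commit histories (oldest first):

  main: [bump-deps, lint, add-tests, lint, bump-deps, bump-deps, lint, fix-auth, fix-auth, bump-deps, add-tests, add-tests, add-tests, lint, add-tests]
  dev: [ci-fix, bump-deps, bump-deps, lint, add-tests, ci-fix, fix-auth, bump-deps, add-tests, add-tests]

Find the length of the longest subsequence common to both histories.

7

One common subsequence of length 7: bump-deps at main[1]=dev[3]; then lint at main[2]=dev[4]; then add-tests at main[3]=dev[5]; then fix-auth at main[9]=dev[7]; then bump-deps at main[10]=dev[8]; then add-tests at main[13]=dev[9]; then add-tests at main[15]=dev[10]. dp[15][10] = 7 confirms this is the maximum.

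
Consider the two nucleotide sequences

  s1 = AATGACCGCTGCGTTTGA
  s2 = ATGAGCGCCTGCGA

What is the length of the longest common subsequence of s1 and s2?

Match A at s1[2]=s2[1], T at s1[3]=s2[2], G at s1[4]=s2[3], A at s1[5]=s2[4], C at s1[6]=s2[6], C at s1[7]=s2[8], C at s1[9]=s2[9], T at s1[10]=s2[10], G at s1[11]=s2[11], C at s1[12]=s2[12], G at s1[17]=s2[13], A at s1[18]=s2[14] — 12 bases in the same relative order in both. Since dp[18][14] = 12, nothing longer is possible.

12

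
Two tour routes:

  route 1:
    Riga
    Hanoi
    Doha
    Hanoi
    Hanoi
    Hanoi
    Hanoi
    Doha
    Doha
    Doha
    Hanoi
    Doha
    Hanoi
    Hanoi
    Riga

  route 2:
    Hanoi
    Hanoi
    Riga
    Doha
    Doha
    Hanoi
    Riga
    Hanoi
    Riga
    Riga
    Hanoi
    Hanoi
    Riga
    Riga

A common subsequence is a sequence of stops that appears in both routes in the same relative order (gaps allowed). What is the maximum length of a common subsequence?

Pick Hanoi (route 1 #2, route 2 #1), Hanoi (route 1 #4, route 2 #2), Doha (route 1 #8, route 2 #4), Doha (route 1 #9, route 2 #5), Hanoi (route 1 #11, route 2 #8), Hanoi (route 1 #13, route 2 #11), Hanoi (route 1 #14, route 2 #12), Riga (route 1 #15, route 2 #14); all 8 stops appear in both, in order. dp[15][14] = 8 confirms this is the maximum.

8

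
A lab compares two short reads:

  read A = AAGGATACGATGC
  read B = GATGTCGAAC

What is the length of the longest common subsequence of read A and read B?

Taking A (read A #1, read B #2); then G (read A #4, read B #4); then T (read A #6, read B #5); then C (read A #8, read B #6); then G (read A #9, read B #7); then A (read A #10, read B #9); then C (read A #13, read B #10) gives a common subsequence of length 7. dp[13][10] = 7 confirms this is the maximum.

7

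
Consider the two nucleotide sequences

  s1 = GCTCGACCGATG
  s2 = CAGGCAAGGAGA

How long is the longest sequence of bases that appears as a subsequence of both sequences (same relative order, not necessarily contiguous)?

6

Match G (s1 #1, s2 #4), C (s1 #2, s2 #5), G (s1 #5, s2 #9), A (s1 #6, s2 #10), G (s1 #9, s2 #11), A (s1 #10, s2 #12) — 6 bases in the same relative order in both. Since dp[12][12] = 6, nothing longer is possible.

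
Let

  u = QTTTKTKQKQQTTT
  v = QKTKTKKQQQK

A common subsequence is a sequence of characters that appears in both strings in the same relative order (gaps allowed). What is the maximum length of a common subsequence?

8

Pick Q at u[1]=v[1] → T at u[2]=v[3] → T at u[4]=v[5] → K at u[5]=v[6] → K at u[7]=v[7] → Q at u[8]=v[8] → Q at u[10]=v[9] → Q at u[11]=v[10]; all 8 characters appear in both, in order. Since dp[14][11] = 8, nothing longer is possible.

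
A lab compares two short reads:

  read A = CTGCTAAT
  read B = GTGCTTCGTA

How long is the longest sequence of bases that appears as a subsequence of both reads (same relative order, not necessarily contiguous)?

Let dp[i][j] be the LCS length of the first i bases of read A and the first j bases of read B. dp[i][j] = dp[i-1][j-1]+1 when the i-th and j-th bases match, else max(dp[i-1][j], dp[i][j-1]).
    ·  G  T  G  C  T  T  C  G  T  A
 ·  0  0  0  0  0  0  0  0  0  0  0
 C  0  0  0  0  1  1  1  1  1  1  1
 T  0  0  1  1  1  2  2  2  2  2  2
 G  0  1  1  2  2  2  2  2  3  3  3
 C  0  1  1  2  3  3  3  3  3  3  3
 T  0  1  2  2  3  4  4  4  4  4  4
 A  0  1  2  2  3  4  4  4  4  4  5
 A  0  1  2  2  3  4  4  4  4  4  5
 T  0  1  2  2  3  4  5  5  5  5  5
dp[8][10] = 5. One LCS (by backtracking along matches): CTGTA.

5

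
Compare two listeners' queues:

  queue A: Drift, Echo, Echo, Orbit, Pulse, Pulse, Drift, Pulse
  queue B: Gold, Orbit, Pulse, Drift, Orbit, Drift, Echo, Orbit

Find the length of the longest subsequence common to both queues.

3

One common subsequence of length 3: Drift at queue A[1]=queue B[6] → Echo at queue A[3]=queue B[7] → Orbit at queue A[4]=queue B[8]. Since dp[8][8] = 3, nothing longer is possible.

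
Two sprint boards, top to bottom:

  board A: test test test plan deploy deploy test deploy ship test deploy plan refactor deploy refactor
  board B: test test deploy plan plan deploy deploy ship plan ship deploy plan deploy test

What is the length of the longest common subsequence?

One common subsequence of length 9: test [1,1], then test [2,2], then plan [4,5], then deploy [5,6], then deploy [6,7], then ship [9,10], then deploy [11,11], then plan [12,12], then deploy [14,13], and the DP table's final entry dp[15][14] is also 9, so no common subsequence is longer.

9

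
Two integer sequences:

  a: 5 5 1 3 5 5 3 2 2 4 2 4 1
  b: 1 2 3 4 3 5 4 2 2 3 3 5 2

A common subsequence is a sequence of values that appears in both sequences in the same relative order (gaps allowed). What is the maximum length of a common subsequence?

Pick 1 (a #3, b #1), 3 (a #4, b #5), 5 (a #5, b #6), 2 (a #8, b #8), 2 (a #9, b #9), 2 (a #11, b #13); all 6 values appear in both, in order. The LCS DP gives dp[13][13] = 6, so this is optimal.

6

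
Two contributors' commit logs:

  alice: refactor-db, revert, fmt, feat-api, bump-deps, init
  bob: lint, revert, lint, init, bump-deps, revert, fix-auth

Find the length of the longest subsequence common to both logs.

2

Taking revert [2,2], bump-deps [5,5] gives a common subsequence of length 2, and the DP table's final entry dp[6][7] is also 2, so no common subsequence is longer.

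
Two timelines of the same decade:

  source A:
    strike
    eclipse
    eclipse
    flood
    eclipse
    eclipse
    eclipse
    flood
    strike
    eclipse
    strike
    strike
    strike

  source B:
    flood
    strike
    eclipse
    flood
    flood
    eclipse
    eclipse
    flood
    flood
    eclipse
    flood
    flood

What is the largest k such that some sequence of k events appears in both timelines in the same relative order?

7

Pick strike at source A[1]=source B[2]; then eclipse at source A[2]=source B[3]; then flood at source A[4]=source B[5]; then eclipse at source A[5]=source B[6]; then eclipse at source A[6]=source B[7]; then eclipse at source A[7]=source B[10]; then flood at source A[8]=source B[12]; all 7 events appear in both, in order. The LCS DP gives dp[13][12] = 7, so this is optimal.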